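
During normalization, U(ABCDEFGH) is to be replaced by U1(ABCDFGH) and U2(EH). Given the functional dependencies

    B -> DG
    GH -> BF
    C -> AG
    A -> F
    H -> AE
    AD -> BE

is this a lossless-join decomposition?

Common attributes: U1 ∩ U2 = {H}.
Closure of {H}: H → AE applies, adding AE; A → F applies, adding F. So (H)⁺ = {AEFH}.
This closure contains every attribute of U2, so U1 ∩ U2 → U2. The join is lossless.

Yes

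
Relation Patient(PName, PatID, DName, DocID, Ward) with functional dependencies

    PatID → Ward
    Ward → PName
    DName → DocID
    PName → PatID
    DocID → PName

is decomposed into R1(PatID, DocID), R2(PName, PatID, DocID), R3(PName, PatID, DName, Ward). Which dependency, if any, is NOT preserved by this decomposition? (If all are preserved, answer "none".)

Check DName → DocID: no single fragment contains all of {DName, DocID}, and the restricted closure of {DName} across the fragments never reaches {DocID}.
PatID → Ward is preserved.
Ward → PName is preserved.
PName → PatID is preserved.
DocID → PName is preserved.

DName → DocID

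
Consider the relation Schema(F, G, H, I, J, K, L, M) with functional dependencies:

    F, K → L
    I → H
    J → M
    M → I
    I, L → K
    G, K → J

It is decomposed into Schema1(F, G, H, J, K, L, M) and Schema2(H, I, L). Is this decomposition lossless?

Common attributes: Schema1 ∩ Schema2 = {H, L}.
No dependency enlarges {H, L}, so (H, L)⁺ = {H, L}.
The closure contains neither all of Schema1 = {F, G, H, J, K, L, M} nor all of Schema2 = {H, I, L}, so the common attributes are not a superkey of either fragment. The join is lossy.

No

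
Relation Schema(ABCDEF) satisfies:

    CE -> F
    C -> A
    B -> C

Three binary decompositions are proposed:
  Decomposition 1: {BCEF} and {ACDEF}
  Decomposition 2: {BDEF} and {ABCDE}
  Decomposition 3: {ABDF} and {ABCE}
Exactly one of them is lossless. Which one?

Decomposition 1: common = {CEF}, closure = {ACEF} → lossy.
Decomposition 2: common = {BDE}, closure = {ABCDEF} → lossless.
Decomposition 3: common = {AB}, closure = {ABC} → lossy.

Decomposition 2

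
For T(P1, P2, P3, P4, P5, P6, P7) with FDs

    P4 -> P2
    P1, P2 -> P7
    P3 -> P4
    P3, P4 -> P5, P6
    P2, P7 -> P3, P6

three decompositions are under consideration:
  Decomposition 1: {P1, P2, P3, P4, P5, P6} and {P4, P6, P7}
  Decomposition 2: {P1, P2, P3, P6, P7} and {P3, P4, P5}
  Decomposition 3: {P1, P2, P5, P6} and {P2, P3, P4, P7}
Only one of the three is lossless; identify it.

Decomposition 1: common = {P4, P6}, closure = {P2, P4, P6} → lossy.
Decomposition 2: common = {P3}, closure = {P2, P3, P4, P5, P6} → lossless.
Decomposition 3: common = {P2}, closure = {P2} → lossy.

Decomposition 2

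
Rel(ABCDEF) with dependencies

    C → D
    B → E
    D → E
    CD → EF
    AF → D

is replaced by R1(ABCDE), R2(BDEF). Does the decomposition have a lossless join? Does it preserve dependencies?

lossy and not dependency-preserving

Lossless test: (BDE)⁺ = {BDE}, which is a superkey of neither fragment — lossy.
Dependency preservation: the restricted closure of {CD} across the fragments never reaches {EF}, so CD → EF cannot be enforced without a join — not preserved.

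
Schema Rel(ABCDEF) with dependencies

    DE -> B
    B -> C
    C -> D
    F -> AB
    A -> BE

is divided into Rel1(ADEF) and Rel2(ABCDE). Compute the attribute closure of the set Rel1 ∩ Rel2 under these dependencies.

ABCDE

Rel1 ∩ Rel2 = {ADE}.
DE → B applies, adding B
B → C applies, adding C
Closure: {ABCDE}.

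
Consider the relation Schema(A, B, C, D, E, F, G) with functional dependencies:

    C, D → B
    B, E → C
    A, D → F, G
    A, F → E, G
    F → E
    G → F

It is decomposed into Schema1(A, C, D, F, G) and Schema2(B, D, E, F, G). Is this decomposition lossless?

No

Common attributes: Schema1 ∩ Schema2 = {D, F, G}.
Closure of {D, F, G}: F → E applies, adding E. So (D, F, G)⁺ = {D, E, F, G}.
The closure contains neither all of Schema1 = {A, C, D, F, G} nor all of Schema2 = {B, D, E, F, G}, so the common attributes are not a superkey of either fragment. The join is lossy.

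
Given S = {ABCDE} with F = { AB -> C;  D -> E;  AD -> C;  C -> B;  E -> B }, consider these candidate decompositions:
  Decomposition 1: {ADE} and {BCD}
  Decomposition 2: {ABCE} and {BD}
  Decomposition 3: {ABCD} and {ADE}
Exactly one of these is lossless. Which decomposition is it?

Decomposition 3

Decomposition 1: common = {D}, closure = {BDE} → lossy.
Decomposition 2: common = {B}, closure = {B} → lossy.
Decomposition 3: common = {AD}, closure = {ABCDE} → lossless.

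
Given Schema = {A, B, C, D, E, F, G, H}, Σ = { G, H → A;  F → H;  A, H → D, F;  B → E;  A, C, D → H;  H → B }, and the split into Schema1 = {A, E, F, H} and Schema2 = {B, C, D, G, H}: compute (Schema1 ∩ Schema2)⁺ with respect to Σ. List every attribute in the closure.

B, E, H

Schema1 ∩ Schema2 = {H}.
H → B applies, adding B
B → E applies, adding E
Closure: {B, E, H}.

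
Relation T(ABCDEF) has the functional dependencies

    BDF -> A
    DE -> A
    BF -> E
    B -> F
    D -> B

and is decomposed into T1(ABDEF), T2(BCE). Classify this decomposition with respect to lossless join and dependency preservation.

lossy but dependency-preserving

Lossless test: (BE)⁺ = {BEF}, which is a superkey of neither fragment — lossy.
Dependency preservation: every FD's attributes lie within a single fragment, so each can be enforced locally — preserved.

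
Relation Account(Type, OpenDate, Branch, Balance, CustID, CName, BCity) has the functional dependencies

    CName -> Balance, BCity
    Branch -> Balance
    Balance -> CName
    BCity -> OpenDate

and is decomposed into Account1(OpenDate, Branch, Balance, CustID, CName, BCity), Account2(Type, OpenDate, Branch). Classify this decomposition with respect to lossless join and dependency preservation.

Lossless test: (OpenDate, Branch)⁺ = {OpenDate, Branch, Balance, CName, BCity}, which is a superkey of neither fragment — lossy.
Dependency preservation: every FD's attributes lie within a single fragment, so each can be enforced locally — preserved.

lossy but dependency-preserving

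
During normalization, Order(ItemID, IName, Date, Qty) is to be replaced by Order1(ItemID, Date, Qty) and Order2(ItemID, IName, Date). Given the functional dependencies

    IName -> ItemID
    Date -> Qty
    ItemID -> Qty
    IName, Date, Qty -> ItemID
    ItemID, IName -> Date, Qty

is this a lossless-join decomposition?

Common attributes: Order1 ∩ Order2 = {ItemID, Date}.
Closure of {ItemID, Date}: Date → Qty applies, adding Qty. So (ItemID, Date)⁺ = {ItemID, Date, Qty}.
This closure contains every attribute of Order1, so Order1 ∩ Order2 → Order1. The join is lossless.

Yes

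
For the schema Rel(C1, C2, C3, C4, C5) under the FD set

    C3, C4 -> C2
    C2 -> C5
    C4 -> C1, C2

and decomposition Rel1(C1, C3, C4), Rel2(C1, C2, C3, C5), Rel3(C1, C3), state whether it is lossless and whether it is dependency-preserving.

lossy and not dependency-preserving

Lossless test (chase): applying each FD to every pair of rows produces no changes in the tableau, so no row becomes fully distinguished — the join is lossy.
Dependency preservation: the restricted closure of {C3, C4} across the fragments never reaches {C2}, so C3, C4 → C2 cannot be enforced without a join — not preserved.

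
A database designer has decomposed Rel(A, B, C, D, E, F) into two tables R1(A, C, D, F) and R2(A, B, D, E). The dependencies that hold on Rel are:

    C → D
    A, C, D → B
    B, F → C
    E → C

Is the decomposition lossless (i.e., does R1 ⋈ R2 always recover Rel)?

Common attributes: R1 ∩ R2 = {A, D}.
No dependency enlarges {A, D}, so (A, D)⁺ = {A, D}.
The closure contains neither all of R1 = {A, C, D, F} nor all of R2 = {A, B, D, E}, so the common attributes are not a superkey of either fragment. The join is lossy.

No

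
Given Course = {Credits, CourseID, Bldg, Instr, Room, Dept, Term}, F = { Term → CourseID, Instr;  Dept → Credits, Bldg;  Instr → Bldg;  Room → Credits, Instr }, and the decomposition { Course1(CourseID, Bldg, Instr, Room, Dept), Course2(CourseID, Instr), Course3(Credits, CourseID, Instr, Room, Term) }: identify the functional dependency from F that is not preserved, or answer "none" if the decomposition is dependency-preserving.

Check Dept → Credits, Bldg: no single fragment contains all of {Credits, Bldg, Dept}, and the restricted closure of {Dept} across the fragments never reaches {Credits, Bldg}.
Term → CourseID, Instr is preserved.
Instr → Bldg is preserved.
Room → Credits, Instr is preserved.

Dept → Credits, Bldg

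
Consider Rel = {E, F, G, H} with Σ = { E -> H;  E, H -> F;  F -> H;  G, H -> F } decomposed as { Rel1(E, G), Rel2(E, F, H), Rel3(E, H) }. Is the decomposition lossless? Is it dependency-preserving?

Lossless test (chase): Rows 1 and 2 agree on E; apply E→H and equate their H entries. Rows 1 and 2 agree on E, H; apply E, H→F and equate their F entries. Rows 1 and 3 agree on E, H; apply E, H→F and equate their F entries. Row 1 is now all distinguished symbols — the join is lossless.
Dependency preservation: the restricted closure of {G, H} across the fragments never reaches {F}, so G, H → F cannot be enforced without a join — not preserved.

lossless but not dependency-preserving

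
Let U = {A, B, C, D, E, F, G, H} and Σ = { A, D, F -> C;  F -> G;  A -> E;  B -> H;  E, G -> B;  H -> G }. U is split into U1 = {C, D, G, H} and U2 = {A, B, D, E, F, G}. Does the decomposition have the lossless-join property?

Common attributes: U1 ∩ U2 = {D, G}.
No dependency enlarges {D, G}, so (D, G)⁺ = {D, G}.
The closure contains neither all of U1 = {C, D, G, H} nor all of U2 = {A, B, D, E, F, G}, so the common attributes are not a superkey of either fragment. The join is lossy.

No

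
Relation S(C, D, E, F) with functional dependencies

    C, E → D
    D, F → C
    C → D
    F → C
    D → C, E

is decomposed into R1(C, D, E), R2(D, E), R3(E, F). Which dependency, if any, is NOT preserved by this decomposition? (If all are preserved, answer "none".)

Check F → C: no single fragment contains all of {C, F}, and the restricted closure of {F} across the fragments never reaches {C}.
C, E → D is preserved.
D, F → C is preserved.
C → D is preserved.
D → C, E is preserved.

F → C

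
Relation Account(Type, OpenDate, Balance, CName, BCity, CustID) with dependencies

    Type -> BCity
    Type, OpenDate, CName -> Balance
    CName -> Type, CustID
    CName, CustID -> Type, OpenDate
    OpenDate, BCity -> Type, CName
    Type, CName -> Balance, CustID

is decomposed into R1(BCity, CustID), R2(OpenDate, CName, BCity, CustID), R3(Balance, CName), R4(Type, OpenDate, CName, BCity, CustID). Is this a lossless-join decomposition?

Chase test. Columns are Type, OpenDate, Balance, CName, BCity, CustID; row i has aⱼ where attribute j ∈ Ri, else bᵢⱼ.
Initial tableau (one row per fragment):
  row 1: b11 b12 b13 b14 a5 a6
  row 2: b21 a2 b23 a4 a5 a6
  row 3: b31 b32 a3 a4 b35 b36
  row 4: a1 a2 b43 a4 a5 a6
Rows 2 and 3 agree on CName; apply CName→Type, CustID and equate their Type, CustID entries.
Rows 2 and 4 agree on CName; apply CName→Type, CustID and equate their Type, CustID entries.
Rows 2 and 3 agree on CName, CustID; apply CName, CustID→Type, OpenDate and equate their Type, OpenDate entries.
Rows 2 and 3 agree on Type, CName; apply Type, CName→Balance, CustID and equate their Balance, CustID entries.
Rows 2 and 4 agree on Type, CName; apply Type, CName→Balance, CustID and equate their Balance, CustID entries.
Rows 2 and 3 agree on Type; apply Type→BCity and equate their BCity entries.
Row 2 is now all distinguished symbols — the join is lossless.

Yes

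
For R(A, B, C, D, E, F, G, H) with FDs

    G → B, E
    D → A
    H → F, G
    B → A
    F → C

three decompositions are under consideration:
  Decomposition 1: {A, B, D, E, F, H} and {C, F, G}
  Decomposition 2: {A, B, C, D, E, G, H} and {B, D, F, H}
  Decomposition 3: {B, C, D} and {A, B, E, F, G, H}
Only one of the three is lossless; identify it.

Decomposition 1: common = {F}, closure = {C, F} → lossy.
Decomposition 2: common = {B, D, H}, closure = {A, B, C, D, E, F, G, H} → lossless.
Decomposition 3: common = {B}, closure = {A, B} → lossy.

Decomposition 2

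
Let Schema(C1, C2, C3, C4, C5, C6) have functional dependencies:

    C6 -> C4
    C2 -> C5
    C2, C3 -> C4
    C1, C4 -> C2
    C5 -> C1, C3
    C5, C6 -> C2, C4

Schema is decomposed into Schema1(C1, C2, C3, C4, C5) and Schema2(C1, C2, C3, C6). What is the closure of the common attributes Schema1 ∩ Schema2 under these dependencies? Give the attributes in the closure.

Schema1 ∩ Schema2 = {C1, C2, C3}.
C2 → C5 applies, adding C5
C2, C3 → C4 applies, adding C4
Closure: {C1, C2, C3, C4, C5}.

C1, C2, C3, C4, C5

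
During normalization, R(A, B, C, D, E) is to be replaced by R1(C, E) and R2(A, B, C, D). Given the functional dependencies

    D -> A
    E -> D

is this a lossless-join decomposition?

Common attributes: R1 ∩ R2 = {C}.
No dependency enlarges {C}, so (C)⁺ = {C}.
The closure contains neither all of R1 = {C, E} nor all of R2 = {A, B, C, D}, so the common attributes are not a superkey of either fragment. The join is lossy.

No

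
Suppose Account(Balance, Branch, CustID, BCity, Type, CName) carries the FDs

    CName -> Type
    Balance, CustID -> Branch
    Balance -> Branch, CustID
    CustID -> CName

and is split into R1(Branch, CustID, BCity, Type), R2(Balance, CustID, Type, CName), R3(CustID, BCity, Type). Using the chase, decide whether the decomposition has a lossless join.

No

Chase test. Columns are Balance, Branch, CustID, BCity, Type, CName; row i has aⱼ where attribute j ∈ Ri, else bᵢⱼ.
Initial tableau (one row per fragment):
  row 1: b11 a2 a3 a4 a5 b16
  row 2: a1 b22 a3 b24 a5 a6
  row 3: b31 b32 a3 a4 a5 b36
Rows 1 and 2 agree on CustID; apply CustID→CName and equate their CName entries.
Rows 1 and 3 agree on CustID; apply CustID→CName and equate their CName entries.
No row becomes fully distinguished — the join is lossy.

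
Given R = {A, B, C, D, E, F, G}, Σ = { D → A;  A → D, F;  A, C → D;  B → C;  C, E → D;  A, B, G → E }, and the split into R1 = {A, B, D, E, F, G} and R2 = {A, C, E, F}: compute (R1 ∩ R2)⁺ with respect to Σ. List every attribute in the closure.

R1 ∩ R2 = {A, E, F}.
A → D, F applies, adding D
Closure: {A, D, E, F}.

A, D, E, F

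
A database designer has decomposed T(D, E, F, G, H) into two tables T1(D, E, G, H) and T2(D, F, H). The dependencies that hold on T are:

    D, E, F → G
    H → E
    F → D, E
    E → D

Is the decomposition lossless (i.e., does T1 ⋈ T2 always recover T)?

Common attributes: T1 ∩ T2 = {D, H}.
Closure of {D, H}: H → E applies, adding E. So (D, H)⁺ = {D, E, H}.
The closure contains neither all of T1 = {D, E, G, H} nor all of T2 = {D, F, H}, so the common attributes are not a superkey of either fragment. The join is lossy.

No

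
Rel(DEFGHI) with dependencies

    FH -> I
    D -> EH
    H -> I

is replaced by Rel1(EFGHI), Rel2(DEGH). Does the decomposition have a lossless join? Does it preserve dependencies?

Lossless test: (EGH)⁺ = {EGHI}, which is a superkey of neither fragment — lossy.
Dependency preservation: every FD's attributes lie within a single fragment, so each can be enforced locally — preserved.

lossy but dependency-preserving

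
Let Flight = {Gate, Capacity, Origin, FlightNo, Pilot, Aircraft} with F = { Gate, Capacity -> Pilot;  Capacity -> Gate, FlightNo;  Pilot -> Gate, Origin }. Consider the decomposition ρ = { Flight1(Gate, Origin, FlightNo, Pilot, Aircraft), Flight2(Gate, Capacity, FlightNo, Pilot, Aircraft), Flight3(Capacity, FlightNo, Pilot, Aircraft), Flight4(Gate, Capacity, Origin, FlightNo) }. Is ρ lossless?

Yes

Chase test. Columns are Gate, Capacity, Origin, FlightNo, Pilot, Aircraft; row i has aⱼ where attribute j ∈ Flighti, else bᵢⱼ.
Initial tableau (one row per fragment):
  row 1: a1 b12 a3 a4 a5 a6
  row 2: a1 a2 b23 a4 a5 a6
  row 3: b31 a2 b33 a4 a5 a6
  row 4: a1 a2 a3 a4 b45 b46
Rows 2 and 4 agree on Gate, Capacity; apply Gate, Capacity→Pilot and equate their Pilot entries.
Rows 2 and 3 agree on Capacity; apply Capacity→Gate, FlightNo and equate their Gate, FlightNo entries.
Rows 1 and 2 agree on Pilot; apply Pilot→Gate, Origin and equate their Gate, Origin entries.
Rows 1 and 3 agree on Pilot; apply Pilot→Gate, Origin and equate their Gate, Origin entries.
Row 2 is now all distinguished symbols — the join is lossless.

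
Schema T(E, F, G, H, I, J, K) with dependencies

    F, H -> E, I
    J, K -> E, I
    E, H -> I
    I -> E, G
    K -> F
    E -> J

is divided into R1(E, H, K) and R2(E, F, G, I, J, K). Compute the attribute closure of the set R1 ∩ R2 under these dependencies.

R1 ∩ R2 = {E, K}.
K → F applies, adding F
E → J applies, adding J
J, K → E, I applies, adding I
I → E, G applies, adding G
Closure: {E, F, G, I, J, K}.

E, F, G, I, J, K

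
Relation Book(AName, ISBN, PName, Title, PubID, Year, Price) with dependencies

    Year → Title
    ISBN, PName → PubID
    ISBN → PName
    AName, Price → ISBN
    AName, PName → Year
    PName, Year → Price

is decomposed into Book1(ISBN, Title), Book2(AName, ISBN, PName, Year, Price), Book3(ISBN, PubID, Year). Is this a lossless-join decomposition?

No

Chase test. Columns are AName, ISBN, PName, Title, PubID, Year, Price; row i has aⱼ where attribute j ∈ Booki, else bᵢⱼ.
Initial tableau (one row per fragment):
  row 1: b11 a2 b13 a4 b15 b16 b17
  row 2: a1 a2 a3 b24 b25 a6 a7
  row 3: b31 a2 b33 b34 a5 a6 b37
Rows 2 and 3 agree on Year; apply Year→Title and equate their Title entries.
Rows 1 and 2 agree on ISBN; apply ISBN→PName and equate their PName entries.
Rows 1 and 3 agree on ISBN; apply ISBN→PName and equate their PName entries.
Rows 2 and 3 agree on PName, Year; apply PName, Year→Price and equate their Price entries.
Rows 1 and 2 agree on ISBN, PName; apply ISBN, PName→PubID and equate their PubID entries.
Rows 1 and 3 agree on ISBN, PName; apply ISBN, PName→PubID and equate their PubID entries.
No row becomes fully distinguished — the join is lossy.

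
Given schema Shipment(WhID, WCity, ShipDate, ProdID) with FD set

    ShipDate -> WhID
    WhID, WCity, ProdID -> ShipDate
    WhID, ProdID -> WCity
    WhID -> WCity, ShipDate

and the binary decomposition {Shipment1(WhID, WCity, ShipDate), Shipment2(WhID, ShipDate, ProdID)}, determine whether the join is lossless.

Yes

Common attributes: Shipment1 ∩ Shipment2 = {WhID, ShipDate}.
Closure of {WhID, ShipDate}: WhID → WCity, ShipDate applies, adding WCity. So (WhID, ShipDate)⁺ = {WhID, WCity, ShipDate}.
This closure contains every attribute of Shipment1, so Shipment1 ∩ Shipment2 → Shipment1. The join is lossless.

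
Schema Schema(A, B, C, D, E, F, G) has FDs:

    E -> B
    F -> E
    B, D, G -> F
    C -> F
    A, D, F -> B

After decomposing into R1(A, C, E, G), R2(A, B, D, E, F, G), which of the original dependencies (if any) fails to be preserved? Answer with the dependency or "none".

C -> F

Check C → F: no single fragment contains all of {C, F}, and the restricted closure of {C} across the fragments never reaches {F}.
E → B is preserved.
F → E is preserved.
B, D, G → F is preserved.
A, D, F → B is preserved.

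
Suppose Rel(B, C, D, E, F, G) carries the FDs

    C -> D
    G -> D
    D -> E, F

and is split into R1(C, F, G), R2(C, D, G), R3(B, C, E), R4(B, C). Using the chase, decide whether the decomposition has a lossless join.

Chase test. Columns are B, C, D, E, F, G; row i has aⱼ where attribute j ∈ Ri, else bᵢⱼ.
Initial tableau (one row per fragment):
  row 1: b11 a2 b13 b14 a5 a6
  row 2: b21 a2 a3 b24 b25 a6
  row 3: a1 a2 b33 a4 b35 b36
  row 4: a1 a2 b43 b44 b45 b46
Rows 1 and 2 agree on C; apply C→D and equate their D entries.
Rows 1 and 3 agree on C; apply C→D and equate their D entries.
Rows 1 and 4 agree on C; apply C→D and equate their D entries.
Rows 1 and 2 agree on D; apply D→E, F and equate their E, F entries.
Rows 1 and 3 agree on D; apply D→E, F and equate their E, F entries.
Rows 1 and 4 agree on D; apply D→E, F and equate their E, F entries.
No row becomes fully distinguished — the join is lossy.

No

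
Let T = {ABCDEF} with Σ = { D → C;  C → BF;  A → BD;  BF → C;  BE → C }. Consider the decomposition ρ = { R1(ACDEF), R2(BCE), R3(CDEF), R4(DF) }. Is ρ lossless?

Yes

Chase test. Columns are ABCDEF; row i has aⱼ where attribute j ∈ Ri, else bᵢⱼ.
Initial tableau (one row per fragment):
  row 1: a1 b12 a3 a4 a5 a6
  row 2: b21 a2 a3 b24 a5 b26
  row 3: b31 b32 a3 a4 a5 a6
  row 4: b41 b42 b43 a4 b45 a6
Rows 1 and 4 agree on D; apply D→C and equate their C entries.
Rows 1 and 2 agree on C; apply C→BF and equate their BF entries.
Rows 1 and 3 agree on C; apply C→BF and equate their BF entries.
Rows 1 and 4 agree on C; apply C→BF and equate their BF entries.
Row 1 is now all distinguished symbols — the join is lossless.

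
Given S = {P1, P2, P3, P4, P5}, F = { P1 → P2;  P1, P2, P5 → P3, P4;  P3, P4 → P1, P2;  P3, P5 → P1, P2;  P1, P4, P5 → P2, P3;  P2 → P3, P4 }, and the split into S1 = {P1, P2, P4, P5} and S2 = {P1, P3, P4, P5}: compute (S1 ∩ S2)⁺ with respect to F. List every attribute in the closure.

P1, P2, P3, P4, P5

S1 ∩ S2 = {P1, P4, P5}.
P1 → P2 applies, adding P2
P1, P2, P5 → P3, P4 applies, adding P3
Closure: {P1, P2, P3, P4, P5}.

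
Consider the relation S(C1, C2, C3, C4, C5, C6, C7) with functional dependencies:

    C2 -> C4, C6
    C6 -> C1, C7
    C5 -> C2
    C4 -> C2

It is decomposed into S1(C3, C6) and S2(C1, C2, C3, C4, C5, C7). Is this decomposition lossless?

Common attributes: S1 ∩ S2 = {C3}.
No dependency enlarges {C3}, so (C3)⁺ = {C3}.
The closure contains neither all of S1 = {C3, C6} nor all of S2 = {C1, C2, C3, C4, C5, C7}, so the common attributes are not a superkey of either fragment. The join is lossy.

No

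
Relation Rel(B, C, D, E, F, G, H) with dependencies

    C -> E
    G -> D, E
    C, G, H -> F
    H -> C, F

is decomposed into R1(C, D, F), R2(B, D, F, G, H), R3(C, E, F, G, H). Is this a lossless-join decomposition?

Chase test. Columns are B, C, D, E, F, G, H; row i has aⱼ where attribute j ∈ Ri, else bᵢⱼ.
Initial tableau (one row per fragment):
  row 1: b11 a2 a3 b14 a5 b16 b17
  row 2: a1 b22 a3 b24 a5 a6 a7
  row 3: b31 a2 b33 a4 a5 a6 a7
Rows 1 and 3 agree on C; apply C→E and equate their E entries.
Rows 2 and 3 agree on G; apply G→D, E and equate their D, E entries.
Rows 2 and 3 agree on H; apply H→C, F and equate their C, F entries.
Row 2 is now all distinguished symbols — the join is lossless.

Yes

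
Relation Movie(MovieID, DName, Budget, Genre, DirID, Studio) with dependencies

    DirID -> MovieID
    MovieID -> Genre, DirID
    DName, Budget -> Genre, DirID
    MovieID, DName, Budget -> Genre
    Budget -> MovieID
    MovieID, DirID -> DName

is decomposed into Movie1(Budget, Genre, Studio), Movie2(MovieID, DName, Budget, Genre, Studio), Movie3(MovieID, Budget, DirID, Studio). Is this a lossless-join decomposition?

Chase test. Columns are MovieID, DName, Budget, Genre, DirID, Studio; row i has aⱼ where attribute j ∈ Moviei, else bᵢⱼ.
Initial tableau (one row per fragment):
  row 1: b11 b12 a3 a4 b15 a6
  row 2: a1 a2 a3 a4 b25 a6
  row 3: a1 b32 a3 b34 a5 a6
Rows 2 and 3 agree on MovieID; apply MovieID→Genre, DirID and equate their Genre, DirID entries.
Rows 1 and 2 agree on Budget; apply Budget→MovieID and equate their MovieID entries.
Rows 2 and 3 agree on MovieID, DirID; apply MovieID, DirID→DName and equate their DName entries.
Rows 1 and 2 agree on MovieID; apply MovieID→Genre, DirID and equate their Genre, DirID entries.
Rows 1 and 2 agree on MovieID, DirID; apply MovieID, DirID→DName and equate their DName entries.
Row 1 is now all distinguished symbols — the join is lossless.

Yes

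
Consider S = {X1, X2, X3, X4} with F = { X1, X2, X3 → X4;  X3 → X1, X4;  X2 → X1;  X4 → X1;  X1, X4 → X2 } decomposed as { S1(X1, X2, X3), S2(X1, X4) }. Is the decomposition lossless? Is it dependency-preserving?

Lossless test: (X1)⁺ = {X1}, which is a superkey of neither fragment — lossy.
Dependency preservation: the restricted closure of {X1, X2, X3} across the fragments never reaches {X4}, so X1, X2, X3 → X4 cannot be enforced without a join — not preserved.

lossy and not dependency-preserving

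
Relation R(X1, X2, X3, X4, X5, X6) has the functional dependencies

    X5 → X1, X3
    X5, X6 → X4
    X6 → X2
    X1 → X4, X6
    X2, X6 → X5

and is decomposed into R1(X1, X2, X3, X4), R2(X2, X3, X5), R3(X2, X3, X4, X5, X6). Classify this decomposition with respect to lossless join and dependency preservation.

Lossless test (chase): Rows 2 and 3 agree on X5; apply X5→X1, X3 and equate their X1, X3 entries. Rows 2 and 3 agree on X1; apply X1→X4, X6 and equate their X4, X6 entries. No row becomes fully distinguished — the join is lossy.
Dependency preservation: the restricted closure of {X5} across the fragments never reaches {X1, X3}, so X5 → X1, X3 cannot be enforced without a join — not preserved.

lossy and not dependency-preserving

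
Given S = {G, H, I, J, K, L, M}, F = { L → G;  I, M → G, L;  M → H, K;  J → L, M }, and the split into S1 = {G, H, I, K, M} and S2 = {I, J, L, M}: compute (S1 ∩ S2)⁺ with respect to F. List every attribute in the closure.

S1 ∩ S2 = {I, M}.
I, M → G, L applies, adding G, L
M → H, K applies, adding H, K
Closure: {G, H, I, K, L, M}.

G, H, I, K, L, M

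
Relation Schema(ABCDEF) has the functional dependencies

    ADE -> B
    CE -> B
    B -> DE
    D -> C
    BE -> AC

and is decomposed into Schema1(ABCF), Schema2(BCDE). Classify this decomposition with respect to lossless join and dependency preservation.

Lossless test: (BC)⁺ = {ABCDE}, which contains all of one fragment — lossless.
Dependency preservation: ADE → B; BE → AC are not contained in any single fragment, but the restricted closure of each left-hand side across the fragments still reaches the right-hand side; the remaining FDs each lie inside some fragment. All dependencies are preserved.

lossless and dependency-preserving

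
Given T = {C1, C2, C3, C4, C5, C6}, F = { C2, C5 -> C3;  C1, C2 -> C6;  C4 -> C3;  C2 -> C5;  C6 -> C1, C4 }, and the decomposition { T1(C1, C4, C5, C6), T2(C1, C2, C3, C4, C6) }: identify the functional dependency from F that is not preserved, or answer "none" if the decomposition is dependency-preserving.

Check C2 → C5: no single fragment contains all of {C2, C5}, and the restricted closure of {C2} across the fragments never reaches {C5}.
C2, C5 → C3 is preserved.
C1, C2 → C6 is preserved.
C4 → C3 is preserved.
C6 → C1, C4 is preserved.

C2 -> C5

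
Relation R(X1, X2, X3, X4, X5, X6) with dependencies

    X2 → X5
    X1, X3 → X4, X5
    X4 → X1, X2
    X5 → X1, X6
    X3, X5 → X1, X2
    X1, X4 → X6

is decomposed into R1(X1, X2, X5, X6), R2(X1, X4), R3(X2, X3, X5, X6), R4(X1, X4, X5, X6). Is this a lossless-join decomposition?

No

Chase test. Columns are X1, X2, X3, X4, X5, X6; row i has aⱼ where attribute j ∈ Ri, else bᵢⱼ.
Initial tableau (one row per fragment):
  row 1: a1 a2 b13 b14 a5 a6
  row 2: a1 b22 b23 a4 b25 b26
  row 3: b31 a2 a3 b34 a5 a6
  row 4: a1 b42 b43 a4 a5 a6
Rows 2 and 4 agree on X4; apply X4→X1, X2 and equate their X1, X2 entries.
Rows 1 and 3 agree on X5; apply X5→X1, X6 and equate their X1, X6 entries.
Rows 2 and 4 agree on X1, X4; apply X1, X4→X6 and equate their X6 entries.
Rows 2 and 4 agree on X2; apply X2→X5 and equate their X5 entries.
No row becomes fully distinguished — the join is lossy.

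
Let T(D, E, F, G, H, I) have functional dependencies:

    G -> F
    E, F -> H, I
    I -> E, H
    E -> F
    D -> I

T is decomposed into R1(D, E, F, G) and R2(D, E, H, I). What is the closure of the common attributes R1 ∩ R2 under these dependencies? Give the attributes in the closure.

D, E, F, H, I

R1 ∩ R2 = {D, E}.
E → F applies, adding F
D → I applies, adding I
E, F → H, I applies, adding H
Closure: {D, E, F, H, I}.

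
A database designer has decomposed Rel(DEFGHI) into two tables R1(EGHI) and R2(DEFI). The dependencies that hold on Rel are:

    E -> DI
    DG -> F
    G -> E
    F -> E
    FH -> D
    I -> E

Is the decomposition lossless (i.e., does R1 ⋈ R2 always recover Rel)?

Common attributes: R1 ∩ R2 = {EI}.
Closure of {EI}: E → DI applies, adding D. So (EI)⁺ = {DEI}.
The closure contains neither all of R1 = {EGHI} nor all of R2 = {DEFI}, so the common attributes are not a superkey of either fragment. The join is lossy.

No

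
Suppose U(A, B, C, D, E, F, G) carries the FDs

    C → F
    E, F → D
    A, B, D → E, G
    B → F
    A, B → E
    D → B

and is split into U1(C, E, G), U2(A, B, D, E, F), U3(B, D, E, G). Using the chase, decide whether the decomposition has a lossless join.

No

Chase test. Columns are A, B, C, D, E, F, G; row i has aⱼ where attribute j ∈ Ui, else bᵢⱼ.
Initial tableau (one row per fragment):
  row 1: b11 b12 a3 b14 a5 b16 a7
  row 2: a1 a2 b23 a4 a5 a6 b27
  row 3: b31 a2 b33 a4 a5 b36 a7
Rows 2 and 3 agree on B; apply B→F and equate their F entries.
No row becomes fully distinguished — the join is lossy.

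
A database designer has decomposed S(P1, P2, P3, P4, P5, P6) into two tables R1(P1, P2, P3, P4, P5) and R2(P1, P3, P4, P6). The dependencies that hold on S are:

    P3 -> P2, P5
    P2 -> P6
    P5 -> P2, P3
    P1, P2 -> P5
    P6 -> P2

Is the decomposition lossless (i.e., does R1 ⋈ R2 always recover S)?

Common attributes: R1 ∩ R2 = {P1, P3, P4}.
Closure of {P1, P3, P4}: P3 → P2, P5 applies, adding P2, P5; P2 → P6 applies, adding P6. So (P1, P3, P4)⁺ = {P1, P2, P3, P4, P5, P6}.
This closure contains every attribute of R1, so R1 ∩ R2 → R1. The join is lossless.

Yes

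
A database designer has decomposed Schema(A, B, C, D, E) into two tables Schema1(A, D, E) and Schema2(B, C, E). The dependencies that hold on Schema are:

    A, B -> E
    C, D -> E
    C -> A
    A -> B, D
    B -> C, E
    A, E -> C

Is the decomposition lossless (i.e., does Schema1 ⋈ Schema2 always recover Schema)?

No

Common attributes: Schema1 ∩ Schema2 = {E}.
No dependency enlarges {E}, so (E)⁺ = {E}.
The closure contains neither all of Schema1 = {A, D, E} nor all of Schema2 = {B, C, E}, so the common attributes are not a superkey of either fragment. The join is lossy.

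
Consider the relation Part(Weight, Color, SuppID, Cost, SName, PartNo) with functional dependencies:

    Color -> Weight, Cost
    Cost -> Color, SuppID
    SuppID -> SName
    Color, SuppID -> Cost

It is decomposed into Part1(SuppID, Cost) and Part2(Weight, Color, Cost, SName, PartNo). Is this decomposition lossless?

Yes

Common attributes: Part1 ∩ Part2 = {Cost}.
Closure of {Cost}: Cost → Color, SuppID applies, adding Color, SuppID; SuppID → SName applies, adding SName; Color → Weight, Cost applies, adding Weight. So (Cost)⁺ = {Weight, Color, SuppID, Cost, SName}.
This closure contains every attribute of Part1, so Part1 ∩ Part2 → Part1. The join is lossless.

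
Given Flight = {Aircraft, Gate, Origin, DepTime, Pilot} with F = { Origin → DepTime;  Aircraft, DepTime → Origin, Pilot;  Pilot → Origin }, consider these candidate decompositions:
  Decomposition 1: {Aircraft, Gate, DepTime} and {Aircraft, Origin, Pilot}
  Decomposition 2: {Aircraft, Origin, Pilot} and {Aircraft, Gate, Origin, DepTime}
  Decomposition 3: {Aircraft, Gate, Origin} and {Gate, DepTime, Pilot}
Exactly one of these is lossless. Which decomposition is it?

Decomposition 1: common = {Aircraft}, closure = {Aircraft} → lossy.
Decomposition 2: common = {Aircraft, Origin}, closure = {Aircraft, Origin, DepTime, Pilot} → lossless.
Decomposition 3: common = {Gate}, closure = {Gate} → lossy.

Decomposition 2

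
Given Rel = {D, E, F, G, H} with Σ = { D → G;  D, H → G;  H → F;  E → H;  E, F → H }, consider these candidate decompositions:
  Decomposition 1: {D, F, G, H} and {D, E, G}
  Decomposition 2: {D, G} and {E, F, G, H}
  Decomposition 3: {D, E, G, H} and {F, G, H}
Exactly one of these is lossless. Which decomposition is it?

Decomposition 3

Decomposition 1: common = {D, G}, closure = {D, G} → lossy.
Decomposition 2: common = {G}, closure = {G} → lossy.
Decomposition 3: common = {G, H}, closure = {F, G, H} → lossless.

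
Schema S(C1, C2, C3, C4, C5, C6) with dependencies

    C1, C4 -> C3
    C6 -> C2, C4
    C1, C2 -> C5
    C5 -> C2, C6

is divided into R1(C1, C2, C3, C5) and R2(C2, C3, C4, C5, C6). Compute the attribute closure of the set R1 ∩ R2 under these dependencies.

C2, C3, C4, C5, C6

R1 ∩ R2 = {C2, C3, C5}.
C5 → C2, C6 applies, adding C6
C6 → C2, C4 applies, adding C4
Closure: {C2, C3, C4, C5, C6}.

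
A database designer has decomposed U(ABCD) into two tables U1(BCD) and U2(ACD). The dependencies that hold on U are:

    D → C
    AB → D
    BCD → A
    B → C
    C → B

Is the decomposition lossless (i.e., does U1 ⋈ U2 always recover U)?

Common attributes: U1 ∩ U2 = {CD}.
Closure of {CD}: C → B applies, adding B; BCD → A applies, adding A. So (CD)⁺ = {ABCD}.
This closure contains every attribute of U1, so U1 ∩ U2 → U1. The join is lossless.

Yes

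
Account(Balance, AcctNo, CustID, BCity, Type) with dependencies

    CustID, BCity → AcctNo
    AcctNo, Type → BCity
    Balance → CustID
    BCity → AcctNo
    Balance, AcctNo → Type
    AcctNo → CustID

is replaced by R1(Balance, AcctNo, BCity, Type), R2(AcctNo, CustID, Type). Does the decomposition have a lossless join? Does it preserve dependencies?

lossless but not dependency-preserving

Lossless test: (AcctNo, Type)⁺ = {AcctNo, CustID, BCity, Type}, which contains all of one fragment — lossless.
Dependency preservation: the restricted closure of {Balance} across the fragments never reaches {CustID}, so Balance → CustID cannot be enforced without a join — not preserved.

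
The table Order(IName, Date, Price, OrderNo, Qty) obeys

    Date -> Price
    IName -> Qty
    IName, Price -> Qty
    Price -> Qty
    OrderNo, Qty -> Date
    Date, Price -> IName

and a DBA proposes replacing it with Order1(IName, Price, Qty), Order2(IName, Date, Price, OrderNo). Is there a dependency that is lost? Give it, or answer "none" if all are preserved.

OrderNo, Qty -> Date

Check OrderNo, Qty → Date: no single fragment contains all of {Date, OrderNo, Qty}, and the restricted closure of {OrderNo, Qty} across the fragments never reaches {Date}.
Date → Price is preserved.
IName → Qty is preserved.
IName, Price → Qty is preserved.
Price → Qty is preserved.
Date, Price → IName is preserved.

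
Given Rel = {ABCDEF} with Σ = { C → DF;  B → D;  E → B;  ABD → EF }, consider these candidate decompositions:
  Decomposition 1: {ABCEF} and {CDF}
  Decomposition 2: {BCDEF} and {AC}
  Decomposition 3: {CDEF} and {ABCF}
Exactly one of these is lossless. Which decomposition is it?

Decomposition 1: common = {CF}, closure = {CDF} → lossless.
Decomposition 2: common = {C}, closure = {CDF} → lossy.
Decomposition 3: common = {CF}, closure = {CDF} → lossy.

Decomposition 1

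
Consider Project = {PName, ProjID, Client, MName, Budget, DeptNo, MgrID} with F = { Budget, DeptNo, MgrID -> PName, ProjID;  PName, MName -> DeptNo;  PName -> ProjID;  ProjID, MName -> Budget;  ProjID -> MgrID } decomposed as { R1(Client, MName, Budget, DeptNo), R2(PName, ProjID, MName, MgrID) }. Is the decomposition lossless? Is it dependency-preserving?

lossy and not dependency-preserving

Lossless test: (MName)⁺ = {MName}, which is a superkey of neither fragment — lossy.
Dependency preservation: the restricted closure of {Budget, DeptNo, MgrID} across the fragments never reaches {PName, ProjID}, so Budget, DeptNo, MgrID → PName, ProjID cannot be enforced without a join — not preserved.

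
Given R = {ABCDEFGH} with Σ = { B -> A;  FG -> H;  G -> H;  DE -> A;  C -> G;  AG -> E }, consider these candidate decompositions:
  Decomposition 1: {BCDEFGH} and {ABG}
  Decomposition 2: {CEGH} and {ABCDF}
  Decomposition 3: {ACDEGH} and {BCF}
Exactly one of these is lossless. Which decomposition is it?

Decomposition 1: common = {BG}, closure = {ABEGH} → lossless.
Decomposition 2: common = {C}, closure = {CGH} → lossy.
Decomposition 3: common = {C}, closure = {CGH} → lossy.

Decomposition 1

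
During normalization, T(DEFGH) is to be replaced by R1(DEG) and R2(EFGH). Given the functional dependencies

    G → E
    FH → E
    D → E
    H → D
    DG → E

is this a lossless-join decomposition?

Common attributes: R1 ∩ R2 = {EG}.
No dependency enlarges {EG}, so (EG)⁺ = {EG}.
The closure contains neither all of R1 = {DEG} nor all of R2 = {EFGH}, so the common attributes are not a superkey of either fragment. The join is lossy.

No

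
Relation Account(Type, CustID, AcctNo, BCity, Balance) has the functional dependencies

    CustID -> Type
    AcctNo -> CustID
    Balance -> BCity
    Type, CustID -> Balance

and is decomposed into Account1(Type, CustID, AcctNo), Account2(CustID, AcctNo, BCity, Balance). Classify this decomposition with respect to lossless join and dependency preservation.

lossless and dependency-preserving

Lossless test: (CustID, AcctNo)⁺ = {Type, CustID, AcctNo, BCity, Balance}, which contains all of one fragment — lossless.
Dependency preservation: Type, CustID → Balance is not contained in any single fragment, but the restricted closure of its left-hand side across the fragments still reaches the right-hand side; the remaining FDs each lie inside some fragment. All dependencies are preserved.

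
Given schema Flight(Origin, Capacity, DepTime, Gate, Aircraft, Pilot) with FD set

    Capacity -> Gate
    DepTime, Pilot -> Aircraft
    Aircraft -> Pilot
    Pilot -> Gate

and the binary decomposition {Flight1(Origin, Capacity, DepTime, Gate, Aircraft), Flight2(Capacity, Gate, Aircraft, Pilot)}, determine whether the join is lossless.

Common attributes: Flight1 ∩ Flight2 = {Capacity, Gate, Aircraft}.
Closure of {Capacity, Gate, Aircraft}: Aircraft → Pilot applies, adding Pilot. So (Capacity, Gate, Aircraft)⁺ = {Capacity, Gate, Aircraft, Pilot}.
This closure contains every attribute of Flight2, so Flight1 ∩ Flight2 → Flight2. The join is lossless.

Yes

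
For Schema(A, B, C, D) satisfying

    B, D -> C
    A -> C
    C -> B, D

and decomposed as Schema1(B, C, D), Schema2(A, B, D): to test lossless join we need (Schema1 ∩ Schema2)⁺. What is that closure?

B, C, D

Schema1 ∩ Schema2 = {B, D}.
B, D → C applies, adding C
Closure: {B, C, D}.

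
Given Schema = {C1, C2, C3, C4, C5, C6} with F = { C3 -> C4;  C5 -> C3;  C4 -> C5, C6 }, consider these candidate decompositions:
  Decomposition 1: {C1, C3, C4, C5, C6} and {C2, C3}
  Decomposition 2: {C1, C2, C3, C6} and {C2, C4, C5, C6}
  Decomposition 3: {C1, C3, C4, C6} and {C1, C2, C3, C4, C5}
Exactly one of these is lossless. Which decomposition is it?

Decomposition 1: common = {C3}, closure = {C3, C4, C5, C6} → lossy.
Decomposition 2: common = {C2, C6}, closure = {C2, C6} → lossy.
Decomposition 3: common = {C1, C3, C4}, closure = {C1, C3, C4, C5, C6} → lossless.

Decomposition 3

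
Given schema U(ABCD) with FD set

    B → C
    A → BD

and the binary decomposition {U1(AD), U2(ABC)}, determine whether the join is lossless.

Common attributes: U1 ∩ U2 = {A}.
Closure of {A}: A → BD applies, adding BD; B → C applies, adding C. So (A)⁺ = {ABCD}.
This closure contains every attribute of U1, so U1 ∩ U2 → U1. The join is lossless.

Yes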